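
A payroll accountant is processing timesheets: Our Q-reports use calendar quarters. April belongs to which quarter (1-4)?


Month: April (month 4)
Q1: January-March (months 1-3)
Q2: April-June (months 4-6)
Q3: July-September (months 7-9)
Q4: October-December (months 10-12)
Month 4 falls in Q2

2


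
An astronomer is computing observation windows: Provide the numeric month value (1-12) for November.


Calendar month order:
10. October
11. November <--
12. December
November is month number 11

11


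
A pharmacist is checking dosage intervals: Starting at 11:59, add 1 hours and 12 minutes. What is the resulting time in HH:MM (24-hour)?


Start time: 11:59
Adding: 1 hours 12 minutes
Minutes: 59 + 12 = 71
Minute overflow: 71 >= 60, so carry 1 hour, minutes = 11
Hours: 11 + 1 + 1 = 13
Result: 13:11

13:11


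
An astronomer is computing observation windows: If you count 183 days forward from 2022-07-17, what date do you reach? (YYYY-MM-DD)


Start: 2022-07-17
Adding 183 days
Days remaining in July: 14
After July: 169 days still to add
August 2022: 31 days, 138 remaining
September 2022: 30 days, 108 remaining
October 2022: 31 days, 77 remaining
November 2022: 30 days, 47 remaining
Result: 2023-01-16

2023-01-16


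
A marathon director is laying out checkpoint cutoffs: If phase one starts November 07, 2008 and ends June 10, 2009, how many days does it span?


Start date: 2008-11-07
End date: 2009-06-10
Nov 2008: +24 days
Dec 2008: +31 days
Jan 2009: +31 days
... (5 more months)
Total: 215 days

215


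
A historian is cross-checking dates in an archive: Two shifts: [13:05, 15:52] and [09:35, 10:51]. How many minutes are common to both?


Interval A: [785, 952] minutes from midnight
Interval B: [575, 651] minutes from midnight
Overlap start = max(785, 575) = 785
Overlap end = min(952, 651) = 651
End <= start, so the intervals do not overlap: 0 minutes

0


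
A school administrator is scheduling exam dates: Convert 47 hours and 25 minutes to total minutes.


Hours: 47
Minutes: 25
Convert hours to minutes: 47 x 60 = 2820
Add remaining minutes: 2820 + 25 = 2845

2845


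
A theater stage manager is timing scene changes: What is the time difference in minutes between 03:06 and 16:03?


Start time: 03:06 = 186 minutes from midnight
End time: 16:03 = 963 minutes from midnight
Difference: 963 - 186 = 777 minutes
That is 12 hours and 57 minutes

777


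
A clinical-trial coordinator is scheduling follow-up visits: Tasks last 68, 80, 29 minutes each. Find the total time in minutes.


Durations: 68, 80, 29
Running sum: 68
+ 80 = 148
+ 29 = 177
Total duration: 177 minutes
That is 2 hours and 57 minutes

177


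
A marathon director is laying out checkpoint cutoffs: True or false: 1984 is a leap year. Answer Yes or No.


Year: 1984
Divisible by 4? 1984 / 4 = 496.0 -> Yes
Divisible by 100? 1984 / 100 = 19.84 -> No
Divisible by 4 but not 100, so it IS a leap year

Yes


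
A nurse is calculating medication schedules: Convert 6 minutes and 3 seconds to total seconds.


Minutes: 6
Extra seconds: 3
Seconds per minute: 60
Minutes to seconds: 6 x 60 = 360
Total: 360 + 3 = 363

363


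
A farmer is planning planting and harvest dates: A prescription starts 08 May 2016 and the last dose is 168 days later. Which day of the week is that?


Start: 2016-05-08 (Sunday)
Step 1 - find target date: add 168 days
  2016-05-08 + 168 days = 2016-10-23
Step 2 - day of week:
  168 mod 7 = 0
  Sunday + 0 days -> Sunday
Result: Sunday (2016-10-23)

Sunday


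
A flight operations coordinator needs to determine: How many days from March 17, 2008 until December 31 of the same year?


Start: March 17, 2008
End: December 31, 2008
Days left in March: 14
April: 30
May: 31
June: 30
July: 31
... plus remaining months
Sum of remaining months: 275
Total: 14 + 275 = 289

289


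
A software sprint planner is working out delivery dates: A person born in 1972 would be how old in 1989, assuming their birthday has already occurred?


Birth year: 1972
Current year: 1989
Age = current year - birth year
Age = 1989 - 1972 = 17

17


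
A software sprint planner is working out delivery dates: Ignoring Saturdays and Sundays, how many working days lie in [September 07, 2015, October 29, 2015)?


Start: 2015-09-07 (Monday)
End (exclusive): 2015-10-29 (Thursday)
Total calendar days: 52
Full weeks: 52 // 7 = 7 -> 35 weekdays
Remaining 3 days starting on Monday:
  Mon(w), Tue(w), Wed(w) -> 3 weekdays
Total business days: 35 + 3 = 38

38


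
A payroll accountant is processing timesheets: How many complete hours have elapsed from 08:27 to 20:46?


Start: 08:27
End: 20:46
Hour difference: 20 - 8 = 12 hours
Minute difference: 46 - 27 = 19 minutes
Total minutes: 739
Complete hours: 739 / 60 = 12 (remainder 19)

12


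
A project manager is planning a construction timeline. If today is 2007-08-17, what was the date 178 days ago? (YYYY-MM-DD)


Start: 2007-08-17
Subtracting 178 days
Days already passed in August: 17
After going back through August: 161 more days to subtract
July 2007: 31 days, 130 remaining
June 2007: 30 days, 100 remaining
May 2007: 31 days, 69 remaining
April 2007: 30 days, 39 remaining
Result: 2007-02-20

2007-02-20


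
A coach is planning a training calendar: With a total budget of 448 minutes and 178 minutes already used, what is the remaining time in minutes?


Total budget: 448 minutes
Time used: 178 minutes
Remaining: 448 - 178 = 270 minutes
Percent used: 39.7%
Percent remaining: 60.3%

270


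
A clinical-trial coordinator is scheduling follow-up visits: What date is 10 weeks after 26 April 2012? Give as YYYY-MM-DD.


Start: 2012-04-26
Weeks to add: 10
Convert to days: 10 x 7 = 70 days
Add 70 days to 2012-04-26
Result: 2012-07-05

2012-07-05


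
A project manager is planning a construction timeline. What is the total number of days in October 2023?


Month: October
Year: 2023
October is a 31-day month
Total: 31 days

31


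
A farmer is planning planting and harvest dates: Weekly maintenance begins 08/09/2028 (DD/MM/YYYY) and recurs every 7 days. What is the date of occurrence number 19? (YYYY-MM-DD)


First occurrence: 2028-09-08 (occurrence 1)
Each occurrence is 7 days after the previous.
Occurrence 19 is 18 weeks after the first.
18 weeks = 126 days
2028-09-08 + 126 days = 2029-01-12

2029-01-12


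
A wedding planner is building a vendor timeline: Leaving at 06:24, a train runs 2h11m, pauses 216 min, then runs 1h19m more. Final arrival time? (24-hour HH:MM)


Depart: 06:24
Leg 1: +131 min -> 08:35
Layover: +216 min -> 12:11
Leg 2: +79 min -> 13:30
Total travel: 426 minutes = 7h 6m
Arrival: 13:30

13:30


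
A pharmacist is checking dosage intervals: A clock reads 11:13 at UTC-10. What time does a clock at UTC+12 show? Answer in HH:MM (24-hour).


Local time: 11:13 at UTC-10 (offset -10h)
Target zone: UTC+12 (offset 12h)
Difference: 12 - (-10) = 22 hours
Calculation: 11 + (22) = 33
Wraparound: (33) mod 24 = 9
Result: 09:13

09:13


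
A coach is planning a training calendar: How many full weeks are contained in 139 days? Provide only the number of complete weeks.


Total days: 139
Days per week: 7
Division: 139 / 7 = 19 remainder 6
Complete weeks: 19
Remaining days: 6

19


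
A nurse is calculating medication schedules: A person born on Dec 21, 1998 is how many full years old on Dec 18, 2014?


Birth: 1998-12-21
Reference: 2014-12-18
Year difference: 2014 - 1998 = 16
Has birthday (12-21) occurred by 12-18? No
Birthday not yet reached this year -> subtract 1
Age in full years: 15

15


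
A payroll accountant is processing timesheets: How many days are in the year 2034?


Year: 2034
Check leap year rules:
Divisible by 4? No
2034 is not a leap year
Days: 365

365


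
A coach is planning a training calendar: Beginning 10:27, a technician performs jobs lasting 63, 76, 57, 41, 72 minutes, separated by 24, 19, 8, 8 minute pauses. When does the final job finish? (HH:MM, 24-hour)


Start: 10:27 = 627 min from midnight
  after task 1 (63 min): 11:30
  after break (24 min): 11:54
  after task 2 (76 min): 13:10
  after break (19 min): 13:29
  after task 3 (57 min): 14:26
  after break (8 min): 14:34
  after task 4 (41 min): 15:15
  after break (8 min): 15:23
  after task 5 (72 min): 16:35
Total elapsed: 368 minutes
End time: 16:35

16:35


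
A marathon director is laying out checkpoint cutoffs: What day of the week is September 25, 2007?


Date: 2007-09-25
January 1, 2007 is a Monday
Day of year: 268
Offset from Jan 1: 267 days
267 mod 7 = 1
Result: Tuesday

Tuesday


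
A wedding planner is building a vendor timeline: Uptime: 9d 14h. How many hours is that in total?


Days: 9
Extra hours: 14
Hours per day: 24
Days to hours: 9 x 24 = 216
Total: 216 + 14 = 230

230


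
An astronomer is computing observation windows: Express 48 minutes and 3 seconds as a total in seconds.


Minutes: 48
Seconds: 3
Convert minutes to seconds: 48 x 60 = 2880
Add remaining seconds: 2880 + 3 = 2883

2883


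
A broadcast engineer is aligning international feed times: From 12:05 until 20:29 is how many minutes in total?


Start time: 12:05 = 725 minutes from midnight
End time: 20:29 = 1229 minutes from midnight
Difference: 1229 - 725 = 504 minutes
That is 8 hours and 24 minutes

504


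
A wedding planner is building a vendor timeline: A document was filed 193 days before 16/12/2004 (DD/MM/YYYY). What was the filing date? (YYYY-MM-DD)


Start: 2004-12-16
Subtracting 193 days
Days already passed in December: 16
After going back through December: 177 more days to subtract
November 2004: 30 days, 147 remaining
October 2004: 31 days, 116 remaining
September 2004: 30 days, 86 remaining
August 2004: 31 days, 55 remaining
Result: 2004-06-06

2004-06-06


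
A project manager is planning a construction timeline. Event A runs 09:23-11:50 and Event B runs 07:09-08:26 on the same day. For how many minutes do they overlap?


Interval A: [563, 710] minutes from midnight
Interval B: [429, 506] minutes from midnight
Overlap start = max(563, 429) = 563
Overlap end = min(710, 506) = 506
End <= start, so the intervals do not overlap: 0 minutes

0


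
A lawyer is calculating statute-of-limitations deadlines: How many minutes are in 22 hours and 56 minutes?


Hours: 22
Extra minutes: 56
Minutes per hour: 60
Hours to minutes: 22 x 60 = 1320
Total: 1320 + 56 = 1376

1376


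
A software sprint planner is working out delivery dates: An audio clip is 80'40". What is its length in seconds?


Minutes: 80
Seconds: 40
Convert minutes to seconds: 80 x 60 = 4800
Add remaining seconds: 4800 + 40 = 4840

4840


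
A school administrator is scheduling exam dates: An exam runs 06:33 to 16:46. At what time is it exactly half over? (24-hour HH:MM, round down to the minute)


Start time: 06:33 = 393 minutes from midnight
End time: 16:46 = 1006 minutes from midnight
Sum: 393 + 1006 = 1399
Midpoint: 1399 / 2 = 699 minutes
Convert: 699 / 60 = 11 hours, 39 minutes
Result: 11:39

11:39


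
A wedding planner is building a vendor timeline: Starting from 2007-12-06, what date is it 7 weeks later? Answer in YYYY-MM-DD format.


Start: 2007-12-06
Weeks to add: 7
Convert to days: 7 x 7 = 49 days
Add 49 days to 2007-12-06
Result: 2008-01-24

2008-01-24


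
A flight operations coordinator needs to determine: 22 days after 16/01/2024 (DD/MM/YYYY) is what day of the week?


Start: 2024-01-16 (Tuesday)
Step 1 - find target date: add 22 days
  2024-01-16 + 22 days = 2024-02-07
Step 2 - day of week:
  22 mod 7 = 1
  Tuesday + 1 days -> Wednesday
Result: Wednesday (2024-02-07)

Wednesday


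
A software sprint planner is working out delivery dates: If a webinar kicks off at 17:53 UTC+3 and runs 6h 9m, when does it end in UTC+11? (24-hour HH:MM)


Start: 17:53 in UTC+3
Step 1 - add duration:
  minutes: 53 + 9 = 62 (carry 1h)
  hours: 17 + 6 + 1 = 24
  end in UTC+3: 00:02
Step 2 - convert UTC+3 -> UTC+11:
  offset difference: 11 - (3) = 8 hours
  0 + (8) = 8 -> mod 24 = 8
Result: 08:02 in UTC+11

08:02


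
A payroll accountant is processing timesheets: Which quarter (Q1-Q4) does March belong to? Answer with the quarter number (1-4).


Month: March (month 3)
Q1: January-March (months 1-3)
Q2: April-June (months 4-6)
Q3: July-September (months 7-9)
Q4: October-December (months 10-12)
Month 3 falls in Q1

1


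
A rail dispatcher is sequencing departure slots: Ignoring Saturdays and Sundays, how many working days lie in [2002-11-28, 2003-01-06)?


Start: 2002-11-28 (Thursday)
End (exclusive): 2003-01-06 (Monday)
Total calendar days: 39
Full weeks: 39 // 7 = 5 -> 25 weekdays
Remaining 4 days starting on Thursday:
  Thu(w), Fri(w), Sat(-), Sun(-) -> 2 weekdays
Total business days: 25 + 2 = 27

27


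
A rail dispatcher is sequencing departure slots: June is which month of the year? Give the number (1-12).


Calendar month order:
5. May
6. June <--
7. July
June is month number 6

6


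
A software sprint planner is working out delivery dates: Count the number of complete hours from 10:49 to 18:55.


Start: 10:49
End: 18:55
Hour difference: 18 - 10 = 8 hours
Minute difference: 55 - 49 = 6 minutes
Total minutes: 486
Complete hours: 486 / 60 = 8 (remainder 6)

8


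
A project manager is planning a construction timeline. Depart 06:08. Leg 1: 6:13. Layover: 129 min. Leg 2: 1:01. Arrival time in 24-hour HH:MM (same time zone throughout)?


Depart: 06:08
Leg 1: +373 min -> 12:21
Layover: +129 min -> 14:30
Leg 2: +61 min -> 15:31
Total travel: 563 minutes = 9h 23m
Arrival: 15:31

15:31


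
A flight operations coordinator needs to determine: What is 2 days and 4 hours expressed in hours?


Days: 2
Extra hours: 4
Hours per day: 24
Days to hours: 2 x 24 = 48
Total: 48 + 4 = 52

52


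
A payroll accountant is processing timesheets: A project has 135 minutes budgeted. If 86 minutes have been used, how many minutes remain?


Total budget: 135 minutes
Time used: 86 minutes
Remaining: 135 - 86 = 49 minutes
Percent used: 63.7%
Percent remaining: 36.3%

49


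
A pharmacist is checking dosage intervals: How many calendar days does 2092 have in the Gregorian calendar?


Year: 2092
Check leap year rules:
Divisible by 4? Yes
Divisible by 100? No
2092 is a leap year
Days: 366

366


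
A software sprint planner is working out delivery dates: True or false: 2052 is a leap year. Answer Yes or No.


Year: 2052
Divisible by 4? 2052 / 4 = 513.0 -> Yes
Divisible by 100? 2052 / 100 = 20.52 -> No
Divisible by 4 but not 100, so it IS a leap year

Yes


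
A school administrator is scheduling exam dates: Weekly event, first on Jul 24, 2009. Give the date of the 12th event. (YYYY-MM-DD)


First occurrence: 2009-07-24 (occurrence 1)
Each occurrence is 7 days after the previous.
Occurrence 12 is 11 weeks after the first.
11 weeks = 77 days
2009-07-24 + 77 days = 2009-10-09

2009-10-09


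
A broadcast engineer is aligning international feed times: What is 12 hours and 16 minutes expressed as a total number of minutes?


Hours: 12
Minutes: 16
Convert hours to minutes: 12 x 60 = 720
Add remaining minutes: 720 + 16 = 736

736


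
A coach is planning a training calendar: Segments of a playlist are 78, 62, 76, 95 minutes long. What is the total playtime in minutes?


Durations: 78, 62, 76, 95
Running sum: 78
+ 62 = 140
+ 76 = 216
+ 95 = 311
Total duration: 311 minutes
That is 5 hours and 11 minutes

311


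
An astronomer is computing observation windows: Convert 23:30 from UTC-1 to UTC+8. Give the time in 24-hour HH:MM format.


Local time: 23:30 at UTC-1 (offset -1h)
Target zone: UTC+8 (offset 8h)
Difference: 8 - (-1) = 9 hours
Calculation: 23 + (9) = 32
Wraparound: (32) mod 24 = 8
Result: 08:30

08:30


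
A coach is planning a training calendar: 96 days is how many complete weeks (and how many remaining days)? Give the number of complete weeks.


Total days: 96
Days per week: 7
Division: 96 / 7 = 13 remainder 5
Complete weeks: 13
Remaining days: 5

13


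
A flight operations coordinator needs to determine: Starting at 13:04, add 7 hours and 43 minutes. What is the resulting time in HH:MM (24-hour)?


Start time: 13:04
Adding: 7 hours 43 minutes
Minutes: 4 + 43 = 47
Hours: 13 + 7 + 0 = 20
Result: 20:47

20:47


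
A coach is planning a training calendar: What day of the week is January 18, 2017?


Date: 2017-01-18
January 1, 2017 is a Sunday
Day of year: 18
Offset from Jan 1: 17 days
17 mod 7 = 3
Result: Wednesday

Wednesday


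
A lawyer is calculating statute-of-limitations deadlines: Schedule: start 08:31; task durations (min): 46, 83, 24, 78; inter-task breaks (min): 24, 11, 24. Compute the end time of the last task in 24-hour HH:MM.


Start: 08:31 = 511 min from midnight
  after task 1 (46 min): 09:17
  after break (24 min): 09:41
  after task 2 (83 min): 11:04
  after break (11 min): 11:15
  after task 3 (24 min): 11:39
  after break (24 min): 12:03
  after task 4 (78 min): 13:21
Total elapsed: 290 minutes
End time: 13:21

13:21


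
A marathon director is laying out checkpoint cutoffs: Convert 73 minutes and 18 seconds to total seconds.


Minutes: 73
Extra seconds: 18
Seconds per minute: 60
Minutes to seconds: 73 x 60 = 4380
Total: 4380 + 18 = 4398

4398


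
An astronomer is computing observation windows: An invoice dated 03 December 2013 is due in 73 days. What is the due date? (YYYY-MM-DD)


Start: 2013-12-03
Adding 73 days
Days remaining in December: 28
After December: 45 days still to add
January 2014: 31 days, 14 remaining
February 2014 has 28 days, need 14
Result: 2014-02-14

2014-02-14


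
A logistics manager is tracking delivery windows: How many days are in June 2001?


Month: June
Year: 2001
June is a 30-day month
Total: 30 days

30


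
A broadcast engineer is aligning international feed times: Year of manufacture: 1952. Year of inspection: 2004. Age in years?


Birth year: 1952
Current year: 2004
Age = current year - birth year
Age = 2004 - 1952 = 52

52


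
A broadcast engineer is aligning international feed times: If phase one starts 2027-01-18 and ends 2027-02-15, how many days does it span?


Start date: 2027-01-18
End date: 2027-02-15
Jan 2027: +14 days
Feb 2027: +14 days
Total: 28 days

28


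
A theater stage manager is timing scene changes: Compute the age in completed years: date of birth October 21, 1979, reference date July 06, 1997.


Birth: 1979-10-21
Reference: 1997-07-06
Year difference: 1997 - 1979 = 18
Has birthday (10-21) occurred by 07-06? No
Birthday not yet reached this year -> subtract 1
Age in full years: 17

17


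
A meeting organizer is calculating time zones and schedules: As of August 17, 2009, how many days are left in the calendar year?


Start: August 17, 2009
End: December 31, 2009
Days left in August: 14
September: 30
October: 31
November: 30
December: 31
Sum of remaining months: 122
Total: 14 + 122 = 136

136


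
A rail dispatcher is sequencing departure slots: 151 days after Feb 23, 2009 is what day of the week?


Start: 2009-02-23 (Monday)
Step 1 - find target date: add 151 days
  2009-02-23 + 151 days = 2009-07-24
Step 2 - day of week:
  151 mod 7 = 4
  Monday + 4 days -> Friday
Result: Friday (2009-07-24)

Friday


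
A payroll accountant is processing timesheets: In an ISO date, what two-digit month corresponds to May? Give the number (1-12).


Calendar month order:
4. April
5. May <--
6. June
May is month number 5

5


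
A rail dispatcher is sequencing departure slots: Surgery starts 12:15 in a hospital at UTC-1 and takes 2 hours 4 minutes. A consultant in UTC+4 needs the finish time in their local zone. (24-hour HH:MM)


Start: 12:15 in UTC-1
Step 1 - add duration:
  minutes: 15 + 4 = 19
  hours: 12 + 2 + 0 = 14
  end in UTC-1: 14:19
Step 2 - convert UTC-1 -> UTC+4:
  offset difference: 4 - (-1) = 5 hours
  14 + (5) = 19 -> mod 24 = 19
Result: 19:19 in UTC+4

19:19


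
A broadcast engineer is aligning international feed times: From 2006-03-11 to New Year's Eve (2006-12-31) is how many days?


Start: March 11, 2006
End: December 31, 2006
Days left in March: 20
April: 30
May: 31
June: 30
July: 31
... plus remaining months
Sum of remaining months: 275
Total: 20 + 275 = 295

295


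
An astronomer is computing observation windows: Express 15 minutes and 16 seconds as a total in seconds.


Minutes: 15
Seconds: 16
Convert minutes to seconds: 15 x 60 = 900
Add remaining seconds: 900 + 16 = 916

916


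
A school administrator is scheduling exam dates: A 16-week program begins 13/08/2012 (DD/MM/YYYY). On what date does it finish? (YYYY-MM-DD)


Start: 2012-08-13
Weeks to add: 16
Convert to days: 16 x 7 = 112 days
Add 112 days to 2012-08-13
Result: 2012-12-03

2012-12-03


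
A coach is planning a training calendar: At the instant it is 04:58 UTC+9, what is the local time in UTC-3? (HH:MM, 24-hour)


Local time: 04:58 at UTC+9 (offset 9h)
Target zone: UTC-3 (offset -3h)
Difference: -3 - (9) = -12 hours
Calculation: 4 + (-12) = -8
Wraparound: (-8) mod 24 = 16
Result: 16:58

16:58


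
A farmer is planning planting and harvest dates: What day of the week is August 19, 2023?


Date: 2023-08-19
January 1, 2023 is a Sunday
Day of year: 231
Offset from Jan 1: 230 days
230 mod 7 = 6
Result: Saturday

Saturday


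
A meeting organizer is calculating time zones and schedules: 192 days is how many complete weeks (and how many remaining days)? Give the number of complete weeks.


Total days: 192
Days per week: 7
Division: 192 / 7 = 27 remainder 3
Complete weeks: 27
Remaining days: 3

27


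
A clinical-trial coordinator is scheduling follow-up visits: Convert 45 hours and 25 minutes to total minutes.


Hours: 45
Minutes: 25
Convert hours to minutes: 45 x 60 = 2700
Add remaining minutes: 2700 + 25 = 2725

2725


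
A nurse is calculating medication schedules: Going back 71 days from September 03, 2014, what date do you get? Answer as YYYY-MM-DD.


Start: 2014-09-03
Subtracting 71 days
Days already passed in September: 3
After going back through September: 68 more days to subtract
August 2014: 31 days, 37 remaining
July 2014: 31 days, 6 remaining
June 2014 has 30 days, need 6
Result: 2014-06-24

2014-06-24


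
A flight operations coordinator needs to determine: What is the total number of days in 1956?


Year: 1956
Check leap year rules:
Divisible by 4? Yes
Divisible by 100? No
1956 is a leap year
Days: 366

366


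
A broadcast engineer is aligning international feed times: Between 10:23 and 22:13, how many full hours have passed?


Start: 10:23
End: 22:13
Hour difference: 22 - 10 = 12 hours
Minute difference: 13 - 23 = -10 minutes
Total minutes: 710
Complete hours: 710 / 60 = 11 (remainder 50)

11


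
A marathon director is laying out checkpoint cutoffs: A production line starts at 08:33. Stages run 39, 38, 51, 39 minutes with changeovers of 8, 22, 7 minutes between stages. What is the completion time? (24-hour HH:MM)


Start: 08:33 = 513 min from midnight
  after task 1 (39 min): 09:12
  after break (8 min): 09:20
  after task 2 (38 min): 09:58
  after break (22 min): 10:20
  after task 3 (51 min): 11:11
  after break (7 min): 11:18
  after task 4 (39 min): 11:57
Total elapsed: 204 minutes
End time: 11:57

11:57


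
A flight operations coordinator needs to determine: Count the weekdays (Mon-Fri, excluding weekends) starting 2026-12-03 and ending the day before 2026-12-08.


Start: 2026-12-03 (Thursday)
End (exclusive): 2026-12-08 (Tuesday)
Total calendar days: 5
Full weeks: 5 // 7 = 0 -> 0 weekdays
Remaining 5 days starting on Thursday:
  Thu(w), Fri(w), Sat(-), Sun(-), Mon(w) -> 3 weekdays
Total business days: 0 + 3 = 3

3


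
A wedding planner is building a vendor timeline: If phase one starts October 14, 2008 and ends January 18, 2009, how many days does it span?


Start date: 2008-10-14
End date: 2009-01-18
Oct 2008: +18 days
Nov 2008: +30 days
Dec 2008: +31 days
Jan 2009: +17 days
Total: 96 days

96


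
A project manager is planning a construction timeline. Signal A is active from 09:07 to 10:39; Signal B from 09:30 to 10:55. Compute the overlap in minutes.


Interval A: [547, 639] minutes from midnight
Interval B: [570, 655] minutes from midnight
Overlap start = max(547, 570) = 570
Overlap end = min(639, 655) = 639
Overlap = 639 - 570 = 69 minutes

69


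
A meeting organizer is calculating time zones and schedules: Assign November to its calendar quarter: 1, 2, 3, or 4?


Month: November (month 11)
Q1: January-March (months 1-3)
Q2: April-June (months 4-6)
Q3: July-September (months 7-9)
Q4: October-December (months 10-12)
Month 11 falls in Q4

4


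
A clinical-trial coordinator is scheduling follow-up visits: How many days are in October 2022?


Month: October
Year: 2022
October is a 31-day month
Total: 31 days

31


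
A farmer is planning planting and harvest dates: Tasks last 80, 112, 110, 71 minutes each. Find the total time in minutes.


Durations: 80, 112, 110, 71
Running sum: 80
+ 112 = 192
+ 110 = 302
+ 71 = 373
Total duration: 373 minutes
That is 6 hours and 13 minutes

373


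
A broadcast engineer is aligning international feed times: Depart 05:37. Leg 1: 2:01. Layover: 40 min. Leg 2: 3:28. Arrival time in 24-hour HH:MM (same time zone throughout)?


Depart: 05:37
Leg 1: +121 min -> 07:38
Layover: +40 min -> 08:18
Leg 2: +208 min -> 11:46
Total travel: 369 minutes = 6h 9m
Arrival: 11:46

11:46


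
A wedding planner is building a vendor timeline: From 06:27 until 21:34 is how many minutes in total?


Start time: 06:27 = 387 minutes from midnight
End time: 21:34 = 1294 minutes from midnight
Difference: 1294 - 387 = 907 minutes
That is 15 hours and 7 minutes

907


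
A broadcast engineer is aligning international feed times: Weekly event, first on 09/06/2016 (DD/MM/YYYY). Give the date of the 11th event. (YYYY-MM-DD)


First occurrence: 2016-06-09 (occurrence 1)
Each occurrence is 7 days after the previous.
Occurrence 11 is 10 weeks after the first.
10 weeks = 70 days
2016-06-09 + 70 days = 2016-08-18

2016-08-18


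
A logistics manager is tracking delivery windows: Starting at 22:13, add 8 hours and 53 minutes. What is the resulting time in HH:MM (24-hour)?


Start time: 22:13
Adding: 8 hours 53 minutes
Minutes: 13 + 53 = 66
Minute overflow: 66 >= 60, so carry 1 hour, minutes = 6
Hours: 22 + 8 + 1 = 31
Hour wraparound: 31 mod 24 = 7
Result: 07:06

07:06


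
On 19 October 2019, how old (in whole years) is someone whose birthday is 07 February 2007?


Birth: 2007-02-07
Reference: 2019-10-19
Year difference: 2019 - 2007 = 12
Has birthday (02-07) occurred by 10-19? Yes
Age in full years: 12

12


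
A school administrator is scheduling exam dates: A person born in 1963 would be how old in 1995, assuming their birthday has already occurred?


Birth year: 1963
Current year: 1995
Age = current year - birth year
Age = 1995 - 1963 = 32

32


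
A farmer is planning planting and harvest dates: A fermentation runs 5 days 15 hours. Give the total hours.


Days: 5
Extra hours: 15
Hours per day: 24
Days to hours: 5 x 24 = 120
Total: 120 + 15 = 135

135


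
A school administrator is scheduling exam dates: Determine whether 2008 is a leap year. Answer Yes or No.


Year: 2008
Divisible by 4? 2008 / 4 = 502.0 -> Yes
Divisible by 100? 2008 / 100 = 20.08 -> No
Divisible by 4 but not 100, so it IS a leap year

Yes


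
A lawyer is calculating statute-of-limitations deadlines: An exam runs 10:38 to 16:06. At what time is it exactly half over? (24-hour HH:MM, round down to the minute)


Start time: 10:38 = 638 minutes from midnight
End time: 16:06 = 966 minutes from midnight
Sum: 638 + 966 = 1604
Midpoint: 1604 / 2 = 802 minutes
Convert: 802 / 60 = 13 hours, 22 minutes
Result: 13:22

13:22


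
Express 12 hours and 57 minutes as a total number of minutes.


Hours: 12
Extra minutes: 57
Minutes per hour: 60
Hours to minutes: 12 x 60 = 720
Total: 720 + 57 = 777

777


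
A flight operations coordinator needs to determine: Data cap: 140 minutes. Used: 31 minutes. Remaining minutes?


Total budget: 140 minutes
Time used: 31 minutes
Remaining: 140 - 31 = 109 minutes
Percent used: 22.1%
Percent remaining: 77.9%

109


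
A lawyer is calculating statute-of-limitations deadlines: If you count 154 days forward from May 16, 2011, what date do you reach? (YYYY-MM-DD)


Start: 2011-05-16
Adding 154 days
Days remaining in May: 15
After May: 139 days still to add
June 2011: 30 days, 109 remaining
July 2011: 31 days, 78 remaining
August 2011: 31 days, 47 remaining
September 2011: 30 days, 17 remaining
Result: 2011-10-17

2011-10-17


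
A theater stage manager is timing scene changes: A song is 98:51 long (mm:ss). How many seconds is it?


Minutes: 98
Extra seconds: 51
Seconds per minute: 60
Minutes to seconds: 98 x 60 = 5880
Total: 5880 + 51 = 5931

5931


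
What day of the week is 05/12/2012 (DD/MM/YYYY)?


Date: 2012-12-05
January 1, 2012 is a Sunday
Day of year: 340
Offset from Jan 1: 339 days
339 mod 7 = 3
Result: Wednesday

Wednesday


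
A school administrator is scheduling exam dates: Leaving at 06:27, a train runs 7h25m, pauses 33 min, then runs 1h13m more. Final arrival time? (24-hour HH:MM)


Depart: 06:27
Leg 1: +445 min -> 13:52
Layover: +33 min -> 14:25
Leg 2: +73 min -> 15:38
Total travel: 551 minutes = 9h 11m
Arrival: 15:38

15:38


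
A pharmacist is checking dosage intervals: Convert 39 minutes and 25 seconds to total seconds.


Minutes: 39
Extra seconds: 25
Seconds per minute: 60
Minutes to seconds: 39 x 60 = 2340
Total: 2340 + 25 = 2365

2365


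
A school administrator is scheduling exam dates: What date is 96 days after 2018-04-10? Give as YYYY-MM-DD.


Start: 2018-04-10
Adding 96 days
Days remaining in April: 20
After April: 76 days still to add
May 2018: 31 days, 45 remaining
June 2018: 30 days, 15 remaining
July 2018 has 31 days, need 15
Result: 2018-07-15

2018-07-15


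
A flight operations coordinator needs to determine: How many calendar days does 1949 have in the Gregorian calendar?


Year: 1949
Check leap year rules:
Divisible by 4? No
1949 is not a leap year
Days: 365

365


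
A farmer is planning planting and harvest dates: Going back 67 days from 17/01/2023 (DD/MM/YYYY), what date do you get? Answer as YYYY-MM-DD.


Start: 2023-01-17
Subtracting 67 days
Days already passed in January: 17
After going back through January: 50 more days to subtract
December 2022: 31 days, 19 remaining
November 2022 has 30 days, need 19
Result: 2022-11-11

2022-11-11


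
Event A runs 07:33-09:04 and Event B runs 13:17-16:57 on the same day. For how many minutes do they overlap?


Interval A: [453, 544] minutes from midnight
Interval B: [797, 1017] minutes from midnight
Overlap start = max(453, 797) = 797
Overlap end = min(544, 1017) = 544
End <= start, so the intervals do not overlap: 0 minutes

0


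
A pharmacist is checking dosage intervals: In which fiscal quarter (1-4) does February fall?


Month: February (month 2)
Q1: January-March (months 1-3)
Q2: April-June (months 4-6)
Q3: July-September (months 7-9)
Q4: October-December (months 10-12)
Month 2 falls in Q1

1


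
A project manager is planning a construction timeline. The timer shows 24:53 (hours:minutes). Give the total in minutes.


Hours: 24
Minutes: 53
Convert hours to minutes: 24 x 60 = 1440
Add remaining minutes: 1440 + 53 = 1493

1493


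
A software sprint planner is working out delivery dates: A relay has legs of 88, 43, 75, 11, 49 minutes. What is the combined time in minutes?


Durations: 88, 43, 75, 11, 49
Running sum: 88
+ 43 = 131
+ 75 = 206
+ 11 = 217
+ 49 = 266
Total duration: 266 minutes
That is 4 hours and 26 minutes

266


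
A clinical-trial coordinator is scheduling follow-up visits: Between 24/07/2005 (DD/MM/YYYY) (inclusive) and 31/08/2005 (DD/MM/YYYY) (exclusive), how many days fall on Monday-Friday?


Start: 2005-07-24 (Sunday)
End (exclusive): 2005-08-31 (Wednesday)
Total calendar days: 38
Full weeks: 38 // 7 = 5 -> 25 weekdays
Remaining 3 days starting on Sunday:
  Sun(-), Mon(w), Tue(w) -> 2 weekdays
Total business days: 25 + 2 = 27

27


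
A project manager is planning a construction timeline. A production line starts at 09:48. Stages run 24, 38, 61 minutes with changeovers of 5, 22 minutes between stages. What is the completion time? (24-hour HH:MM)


Start: 09:48 = 588 min from midnight
  after task 1 (24 min): 10:12
  after break (5 min): 10:17
  after task 2 (38 min): 10:55
  after break (22 min): 11:17
  after task 3 (61 min): 12:18
Total elapsed: 150 minutes
End time: 12:18

12:18


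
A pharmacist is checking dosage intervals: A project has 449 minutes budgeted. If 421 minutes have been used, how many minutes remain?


Total budget: 449 minutes
Time used: 421 minutes
Remaining: 449 - 421 = 28 minutes
Percent used: 93.8%
Percent remaining: 6.2%

28


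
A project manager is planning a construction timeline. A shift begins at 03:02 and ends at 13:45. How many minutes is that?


Start time: 03:02 = 182 minutes from midnight
End time: 13:45 = 825 minutes from midnight
Difference: 825 - 182 = 643 minutes
That is 10 hours and 43 minutes

643


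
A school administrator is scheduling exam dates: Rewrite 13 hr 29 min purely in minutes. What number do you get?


Hours: 13
Extra minutes: 29
Minutes per hour: 60
Hours to minutes: 13 x 60 = 780
Total: 780 + 29 = 809

809


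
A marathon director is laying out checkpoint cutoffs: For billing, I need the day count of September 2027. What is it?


Month: September
Year: 2027
September is a 30-day month
Total: 30 days

30


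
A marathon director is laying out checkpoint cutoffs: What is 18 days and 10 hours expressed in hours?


Days: 18
Extra hours: 10
Hours per day: 24
Days to hours: 18 x 24 = 432
Total: 432 + 10 = 442

442


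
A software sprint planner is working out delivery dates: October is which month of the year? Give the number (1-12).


Calendar month order:
9. September
10. October <--
11. November
October is month number 10

10


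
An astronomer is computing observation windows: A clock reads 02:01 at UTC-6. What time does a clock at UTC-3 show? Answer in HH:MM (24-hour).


Local time: 02:01 at UTC-6 (offset -6h)
Target zone: UTC-3 (offset -3h)
Difference: -3 - (-6) = 3 hours
Calculation: 2 + (3) = 5
Result: 05:01

05:01


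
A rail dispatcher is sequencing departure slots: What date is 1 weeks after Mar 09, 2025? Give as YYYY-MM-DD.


Start: 2025-03-09
Weeks to add: 1
Convert to days: 1 x 7 = 7 days
Add 7 days to 2025-03-09
Result: 2025-03-16

2025-03-16


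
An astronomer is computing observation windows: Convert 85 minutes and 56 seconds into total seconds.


Minutes: 85
Seconds: 56
Convert minutes to seconds: 85 x 60 = 5100
Add remaining seconds: 5100 + 56 = 5156

5156


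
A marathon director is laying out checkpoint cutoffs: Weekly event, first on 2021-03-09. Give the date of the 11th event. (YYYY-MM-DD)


First occurrence: 2021-03-09 (occurrence 1)
Each occurrence is 7 days after the previous.
Occurrence 11 is 10 weeks after the first.
10 weeks = 70 days
2021-03-09 + 70 days = 2021-05-18

2021-05-18


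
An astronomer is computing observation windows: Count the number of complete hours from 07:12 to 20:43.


Start: 07:12
End: 20:43
Hour difference: 20 - 7 = 13 hours
Minute difference: 43 - 12 = 31 minutes
Total minutes: 811
Complete hours: 811 / 60 = 13 (remainder 31)

13


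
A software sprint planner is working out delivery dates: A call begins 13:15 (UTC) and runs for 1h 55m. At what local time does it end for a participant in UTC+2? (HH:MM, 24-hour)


Start: 13:15 in UTC
Step 1 - add duration:
  minutes: 15 + 55 = 70 (carry 1h)
  hours: 13 + 1 + 1 = 15
  end in UTC: 15:10
Step 2 - convert UTC -> UTC+2:
  offset difference: 2 - (0) = 2 hours
  15 + (2) = 17 -> mod 24 = 17
Result: 17:10 in UTC+2

17:10


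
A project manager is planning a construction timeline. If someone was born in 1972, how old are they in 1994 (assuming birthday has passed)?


Birth year: 1972
Current year: 1994
Age = current year - birth year
Age = 1994 - 1972 = 22

22


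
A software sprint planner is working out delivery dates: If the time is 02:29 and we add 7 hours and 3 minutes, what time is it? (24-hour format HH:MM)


Start time: 02:29
Adding: 7 hours 3 minutes
Minutes: 29 + 3 = 32
Hours: 2 + 7 + 0 = 9
Result: 09:32

09:32


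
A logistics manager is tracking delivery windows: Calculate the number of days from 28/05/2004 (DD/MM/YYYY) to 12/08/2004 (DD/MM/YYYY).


Start date: 2004-05-28
End date: 2004-08-12
May 2004: +4 days
Jun 2004: +30 days
Jul 2004: +31 days
Aug 2004: +11 days
Total: 76 days

76


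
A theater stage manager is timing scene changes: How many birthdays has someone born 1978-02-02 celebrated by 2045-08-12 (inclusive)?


Birth: 1978-02-02
Reference: 2045-08-12
Year difference: 2045 - 1978 = 67
Has birthday (02-02) occurred by 08-12? Yes
Age in full years: 67

67


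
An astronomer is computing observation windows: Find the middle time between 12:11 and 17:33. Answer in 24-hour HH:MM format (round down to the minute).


Start time: 12:11 = 731 minutes from midnight
End time: 17:33 = 1053 minutes from midnight
Sum: 731 + 1053 = 1784
Midpoint: 1784 / 2 = 892 minutes
Convert: 892 / 60 = 14 hours, 52 minutes
Result: 14:52

14:52


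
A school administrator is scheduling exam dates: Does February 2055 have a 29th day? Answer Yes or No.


Year: 2055
Divisible by 4? 2055 / 4 = 513.75 -> No
Not divisible by 4, so NOT a leap year

No


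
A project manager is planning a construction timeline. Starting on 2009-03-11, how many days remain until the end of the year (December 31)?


Start: March 11, 2009
End: December 31, 2009
Days left in March: 20
April: 30
May: 31
June: 30
July: 31
... plus remaining months
Sum of remaining months: 275
Total: 20 + 275 = 295

295


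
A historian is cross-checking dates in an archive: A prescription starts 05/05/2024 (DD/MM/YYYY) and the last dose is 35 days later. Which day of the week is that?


Start: 2024-05-05 (Sunday)
Step 1 - find target date: add 35 days
  2024-05-05 + 35 days = 2024-06-09
Step 2 - day of week:
  35 mod 7 = 0
  Sunday + 0 days -> Sunday
Result: Sunday (2024-06-09)

Sunday


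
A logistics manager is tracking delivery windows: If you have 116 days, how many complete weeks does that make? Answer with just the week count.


Total days: 116
Days per week: 7
Division: 116 / 7 = 16 remainder 4
Complete weeks: 16
Remaining days: 4

16


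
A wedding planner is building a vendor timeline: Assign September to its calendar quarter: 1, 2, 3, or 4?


Month: September (month 9)
Q1: January-March (months 1-3)
Q2: April-June (months 4-6)
Q3: July-September (months 7-9)
Q4: October-December (months 10-12)
Month 9 falls in Q3

3


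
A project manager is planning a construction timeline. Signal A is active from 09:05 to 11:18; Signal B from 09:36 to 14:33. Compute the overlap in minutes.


Interval A: [545, 678] minutes from midnight
Interval B: [576, 873] minutes from midnight
Overlap start = max(545, 576) = 576
Overlap end = min(678, 873) = 678
Overlap = 678 - 576 = 102 minutes

102


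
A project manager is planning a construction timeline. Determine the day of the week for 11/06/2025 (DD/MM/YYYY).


Date: 2025-06-11
January 1, 2025 is a Wednesday
Day of year: 162
Offset from Jan 1: 161 days
161 mod 7 = 0
Result: Wednesday

Wednesday


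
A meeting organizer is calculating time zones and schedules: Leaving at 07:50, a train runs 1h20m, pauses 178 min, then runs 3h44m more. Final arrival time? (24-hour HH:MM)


Depart: 07:50
Leg 1: +80 min -> 09:10
Layover: +178 min -> 12:08
Leg 2: +224 min -> 15:52
Total travel: 482 minutes = 8h 2m
Arrival: 15:52

15:52
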